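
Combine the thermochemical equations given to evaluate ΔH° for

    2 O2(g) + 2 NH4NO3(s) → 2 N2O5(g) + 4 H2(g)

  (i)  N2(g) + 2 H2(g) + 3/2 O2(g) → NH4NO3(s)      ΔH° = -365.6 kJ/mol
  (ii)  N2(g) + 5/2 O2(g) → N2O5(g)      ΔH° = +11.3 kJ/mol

(i) reversed and × 2 (NH4NO3(s) must end up as a reactant; scale by 2 for the 2 NH4NO3(s)): (-2)·(-365.6) = +731.2 kJ/mol
(ii) × 2 (×2 to match 2 N2O5(g) in the target): (2)·(+11.3) = +22.6 kJ/mol
ΔH° = (+731.2) + (+22.6) = 753.8 kJ/mol

ΔH° = 753.8 kJ/mol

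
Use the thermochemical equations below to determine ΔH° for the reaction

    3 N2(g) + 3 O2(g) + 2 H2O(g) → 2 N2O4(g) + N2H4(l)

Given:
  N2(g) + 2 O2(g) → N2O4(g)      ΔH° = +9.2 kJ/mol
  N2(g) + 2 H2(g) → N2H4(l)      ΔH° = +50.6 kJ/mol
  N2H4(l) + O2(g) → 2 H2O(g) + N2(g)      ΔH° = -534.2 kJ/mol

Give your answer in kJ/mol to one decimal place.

ΔH° = 552.6 kJ/mol

equation 1 × 2 (×2 to match 2 N2O4(g) in the target): (2)·(+9.2) = +18.4 kJ/mol
equation 2: not needed (H2(g) appears nowhere else).
equation 3 reversed (reverse to put H2O(g) on the reactant side): +534.2 kJ/mol
Summing the manipulated equations, ΔH° = (+18.4) + (+534.2) = 552.6 kJ/mol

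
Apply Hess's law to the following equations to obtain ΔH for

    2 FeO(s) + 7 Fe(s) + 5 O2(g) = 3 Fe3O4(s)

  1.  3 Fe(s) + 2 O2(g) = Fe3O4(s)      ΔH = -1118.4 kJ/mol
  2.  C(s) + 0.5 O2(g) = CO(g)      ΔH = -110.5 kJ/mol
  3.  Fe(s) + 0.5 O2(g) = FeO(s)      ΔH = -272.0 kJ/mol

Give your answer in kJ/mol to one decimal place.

eq. 1 × 3: (3)·(-1118.4) = -3355.2 kJ/mol
eq. 2: not needed.
eq. 3 reversed and × 2: (-2)·(-272.0) = +544.0 kJ/mol
Since enthalpy is a state function, ΔH = (3)·(-1118.4) + (-2)·(-272.0) = -2811.2 kJ/mol

ΔH = -2811.2 kJ/mol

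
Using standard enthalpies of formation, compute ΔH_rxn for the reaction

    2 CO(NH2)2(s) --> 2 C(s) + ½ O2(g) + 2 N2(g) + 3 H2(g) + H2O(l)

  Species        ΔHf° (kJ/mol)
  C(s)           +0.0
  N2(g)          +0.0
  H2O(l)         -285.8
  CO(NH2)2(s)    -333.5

ΔH_rxn = 381.2 kJ/mol

ΔH°rxn = Σ nΔHf°(products) − Σ nΔHf°(reactants).
Products: 2·(+0.0) + 1/2·(+0.0) + 2·(+0.0) + 3·(+0.0) + 1·(-285.8) = -285.8
Reactants: 2·(-333.5) = -667.0
ΔH_rxn = (-285.8) − (-667.0) = 381.2 kJ/mol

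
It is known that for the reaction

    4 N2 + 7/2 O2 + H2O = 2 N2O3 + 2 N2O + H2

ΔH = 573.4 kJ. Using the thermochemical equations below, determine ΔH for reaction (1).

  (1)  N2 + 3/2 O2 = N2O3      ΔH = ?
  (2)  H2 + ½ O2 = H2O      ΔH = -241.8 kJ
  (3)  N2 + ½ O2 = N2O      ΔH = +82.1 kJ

(1) × 2: contributes 2·x
(2) reversed: +241.8 kJ
(3) × 2: (2)·(+82.1) = +164.2 kJ
+573.4 = (+241.8) + (+164.2) + 2·x
x = (+573.4 − (+406.0)) / (2) = 83.7 kJ

ΔH = 83.7 kJ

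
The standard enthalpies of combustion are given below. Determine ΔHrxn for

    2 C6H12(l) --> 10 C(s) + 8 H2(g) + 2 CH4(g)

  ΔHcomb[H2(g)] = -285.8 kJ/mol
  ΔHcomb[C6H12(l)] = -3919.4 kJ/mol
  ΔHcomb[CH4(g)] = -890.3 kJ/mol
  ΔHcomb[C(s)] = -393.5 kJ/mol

ΔHrxn = 163.2 kJ/mol

With combustion enthalpies, reactants minus products:
= [2·(-3919.4)] − [10·(-393.5) + 8·(-285.8) + 2·(-890.3)]
= 163.2 kJ/mol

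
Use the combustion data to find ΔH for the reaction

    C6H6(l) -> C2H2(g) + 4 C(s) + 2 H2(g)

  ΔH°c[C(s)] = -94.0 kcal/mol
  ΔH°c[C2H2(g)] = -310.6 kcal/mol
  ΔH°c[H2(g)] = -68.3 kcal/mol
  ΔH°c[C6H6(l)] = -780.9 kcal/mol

With combustion enthalpies, reactants minus products:
= [1·(-780.9)] − [1·(-310.6) + 4·(-94.0) + 2·(-68.3)]
= 42.3 kcal/mol

ΔH = 42.3 kcal/mol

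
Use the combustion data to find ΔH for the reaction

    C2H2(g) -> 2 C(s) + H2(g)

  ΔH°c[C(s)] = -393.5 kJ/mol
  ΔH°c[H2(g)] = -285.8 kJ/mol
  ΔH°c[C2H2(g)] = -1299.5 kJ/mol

With combustion enthalpies, reactants minus products:
= [1·(-1299.5)] − [2·(-393.5) + 1·(-285.8)]
= -226.7 kJ/mol

ΔH = -226.7 kJ/mol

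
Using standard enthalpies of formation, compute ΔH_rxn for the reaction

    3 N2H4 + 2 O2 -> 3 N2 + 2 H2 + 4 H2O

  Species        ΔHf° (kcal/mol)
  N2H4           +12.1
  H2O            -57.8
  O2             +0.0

ΔH_rxn = -267.5 kcal/mol

Products: 3·(+0.0) + 2·(+0.0) + 4·(-57.8) = -231.2
Reactants: 3·(+12.1) + 2·(+0.0) = +36.3
ΔH_rxn = (-231.2) − (+36.3) = -267.5 kcal/mol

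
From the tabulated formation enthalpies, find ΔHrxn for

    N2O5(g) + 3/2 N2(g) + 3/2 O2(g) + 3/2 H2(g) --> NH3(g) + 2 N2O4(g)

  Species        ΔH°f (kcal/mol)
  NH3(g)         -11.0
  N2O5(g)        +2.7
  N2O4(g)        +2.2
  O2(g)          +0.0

ΔHrxn = -9.3 kcal/mol

Products: 1·(-11.0) + 2·(+2.2) = -6.6
Reactants: 1·(+2.7) + 3/2·(+0.0) + 3/2·(+0.0) + 3/2·(+0.0) = +2.7
ΔHrxn = (-6.6) − (+2.7) = -9.3 kcal/mol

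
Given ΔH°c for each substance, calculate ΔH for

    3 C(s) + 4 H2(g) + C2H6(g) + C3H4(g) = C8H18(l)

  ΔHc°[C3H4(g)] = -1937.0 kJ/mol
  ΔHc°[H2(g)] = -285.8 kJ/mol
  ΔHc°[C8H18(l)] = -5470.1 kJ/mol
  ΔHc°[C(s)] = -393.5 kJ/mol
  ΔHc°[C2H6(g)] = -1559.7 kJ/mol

ΔH = -350.3 kJ/mol

Using ΔH = Σ nΔHc°(reactants) − Σ nΔHc°(products):
= [3·(-393.5) + 4·(-285.8) + 1·(-1559.7) + 1·(-1937.0)] − [1·(-5470.1)]
= -350.3 kJ/mol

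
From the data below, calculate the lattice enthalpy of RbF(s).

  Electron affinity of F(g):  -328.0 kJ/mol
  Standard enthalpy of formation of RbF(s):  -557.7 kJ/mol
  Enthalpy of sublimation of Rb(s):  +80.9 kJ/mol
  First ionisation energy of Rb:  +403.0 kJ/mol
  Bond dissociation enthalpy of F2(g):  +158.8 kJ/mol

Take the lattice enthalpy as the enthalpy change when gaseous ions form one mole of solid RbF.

U = -793.0 kJ/mol

ΔHf° = 1·ΔHsub + 1·(ΣIE) + 1/2·D(F2) + 1·EA + U
-557.7 = 1·(+80.9) + 1·(+403.0) + 1/2·(+158.8) + 1·(-328.0) + U
U = -557.7 − (+235.3) = -793.0 kJ/mol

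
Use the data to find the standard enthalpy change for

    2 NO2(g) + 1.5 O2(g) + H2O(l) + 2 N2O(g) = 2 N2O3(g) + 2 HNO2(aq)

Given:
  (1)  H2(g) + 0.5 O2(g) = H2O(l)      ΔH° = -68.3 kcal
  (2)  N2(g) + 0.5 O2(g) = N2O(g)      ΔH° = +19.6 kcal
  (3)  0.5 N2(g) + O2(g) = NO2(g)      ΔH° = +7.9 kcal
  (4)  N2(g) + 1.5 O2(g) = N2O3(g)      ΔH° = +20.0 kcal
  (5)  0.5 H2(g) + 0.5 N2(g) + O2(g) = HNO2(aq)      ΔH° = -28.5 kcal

(1) reversed (H2O(l) must end up as a reactant): +68.3 kcal
(2) reversed and × 2 (reverse to put N2O(g) on the reactant side; scale by 2 for the 2 N2O(g)): (-2)·(+19.6) = -39.2 kcal
(3) reversed and × 2 (NO2(g) must end up as a reactant; scale by 2 for the 2 NO2(g)): (-2)·(+7.9) = -15.8 kcal
(4) × 2 (scale by 2 for the 2 N2O3(g)): (2)·(+20.0) = +40.0 kcal
(5) × 2 (×2 to match 2 HNO2(aq) in the target): (2)·(-28.5) = -57.0 kcal
By Hess's law, ΔH° = (+68.3) + (-39.2) + (-15.8) + (+40.0) + (-57.0) = -3.7 kcal

ΔH° = -3.7 kcal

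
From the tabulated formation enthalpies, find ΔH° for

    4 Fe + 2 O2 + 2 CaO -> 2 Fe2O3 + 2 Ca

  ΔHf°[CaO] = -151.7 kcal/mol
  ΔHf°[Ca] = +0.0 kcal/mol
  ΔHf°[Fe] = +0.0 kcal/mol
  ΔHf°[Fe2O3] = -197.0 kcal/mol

Products: 2·(-197.0) + 2·(+0.0) = -394.0
Reactants: 4·(+0.0) + 2·(+0.0) + 2·(-151.7) = -303.4
ΔH° = (-394.0) − (-303.4) = -90.6 kcal/mol

ΔH° = -90.6 kcal/mol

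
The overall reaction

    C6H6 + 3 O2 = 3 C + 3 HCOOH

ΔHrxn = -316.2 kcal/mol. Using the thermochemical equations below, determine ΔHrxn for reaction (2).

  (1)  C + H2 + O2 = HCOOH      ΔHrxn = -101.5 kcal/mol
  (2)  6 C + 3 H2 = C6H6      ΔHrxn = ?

ΔHrxn = 11.7 kcal/mol

(1) × 3 (scale by 3 for the 3 HCOOH): (3)·(-101.5) = -304.5 kcal/mol
(2) reversed (reverse to put C6H6 on the reactant side): contributes −x
-316.2 = (-304.5) − x
x = (-316.2 − (-304.5)) / (-1) = 11.7 kcal/mol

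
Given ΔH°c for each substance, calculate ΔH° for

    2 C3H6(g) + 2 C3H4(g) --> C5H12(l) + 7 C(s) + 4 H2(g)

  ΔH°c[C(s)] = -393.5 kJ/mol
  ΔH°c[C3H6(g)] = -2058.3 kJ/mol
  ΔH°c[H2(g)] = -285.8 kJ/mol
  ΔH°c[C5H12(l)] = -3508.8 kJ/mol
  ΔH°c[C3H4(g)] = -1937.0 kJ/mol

With combustion enthalpies, reactants minus products:
= [2·(-2058.3) + 2·(-1937.0)] − [1·(-3508.8) + 7·(-393.5) + 4·(-285.8)]
= -584.1 kJ/mol

ΔH° = -584.1 kJ/mol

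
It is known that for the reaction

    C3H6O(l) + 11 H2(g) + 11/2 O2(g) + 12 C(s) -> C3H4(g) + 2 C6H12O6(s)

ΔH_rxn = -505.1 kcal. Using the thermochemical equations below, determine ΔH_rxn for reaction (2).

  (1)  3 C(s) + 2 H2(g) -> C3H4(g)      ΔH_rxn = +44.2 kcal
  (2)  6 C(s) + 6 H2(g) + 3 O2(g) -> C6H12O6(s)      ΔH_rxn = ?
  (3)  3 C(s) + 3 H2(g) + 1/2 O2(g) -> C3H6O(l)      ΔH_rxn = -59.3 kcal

(1) as written: +44.2 kcal
(2) × 2: contributes 2·x
(3) reversed: +59.3 kcal
-505.1 = (+44.2) + (+59.3) + 2·x
x = (-505.1 − (+103.5)) / (2) = -304.3 kcal

ΔH_rxn = -304.3 kcal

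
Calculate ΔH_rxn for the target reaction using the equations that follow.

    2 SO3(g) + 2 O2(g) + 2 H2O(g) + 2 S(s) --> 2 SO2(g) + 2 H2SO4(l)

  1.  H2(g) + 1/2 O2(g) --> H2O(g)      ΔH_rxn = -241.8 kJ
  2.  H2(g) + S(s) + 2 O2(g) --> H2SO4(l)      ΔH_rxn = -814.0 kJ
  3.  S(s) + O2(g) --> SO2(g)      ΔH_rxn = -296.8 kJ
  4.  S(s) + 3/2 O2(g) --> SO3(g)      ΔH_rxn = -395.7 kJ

ΔH_rxn = -946.6 kJ

eq. 1 reversed and × 2 (H2O(g) must end up as a reactant; ×2 to match 2 H2O(g) in the target): (-2)·(-241.8) = +483.6 kJ
eq. 2 × 2 (scale by 2 for the 2 H2SO4(l)): (2)·(-814.0) = -1628.0 kJ
eq. 3 × 2 (×2 to match 2 SO2(g) in the target): (2)·(-296.8) = -593.6 kJ
eq. 4 reversed and × 2 (reverse to put SO3(g) on the reactant side; scale by 2 for the 2 SO3(g)): (-2)·(-395.7) = +791.4 kJ
Summing the manipulated equations, ΔH_rxn = (+483.6) + (-1628.0) + (-593.6) + (+791.4) = -946.6 kJ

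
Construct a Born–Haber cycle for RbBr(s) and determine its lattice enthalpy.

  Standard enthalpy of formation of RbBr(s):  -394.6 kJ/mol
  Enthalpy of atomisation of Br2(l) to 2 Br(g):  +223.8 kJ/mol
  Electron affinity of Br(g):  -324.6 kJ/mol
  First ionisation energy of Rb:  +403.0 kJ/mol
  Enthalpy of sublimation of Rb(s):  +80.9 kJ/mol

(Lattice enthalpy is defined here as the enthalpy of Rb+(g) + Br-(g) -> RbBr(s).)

ΔHf° = 1·ΔHsub + 1·(ΣIE) + 1/2·D(Br2) + 1·EA + U
-394.6 = 1·(+80.9) + 1·(+403.0) + 1/2·(+223.8) + 1·(-324.6) + U
U = -394.6 − (+271.2) = -665.8 kJ/mol

U = -665.8 kJ/mol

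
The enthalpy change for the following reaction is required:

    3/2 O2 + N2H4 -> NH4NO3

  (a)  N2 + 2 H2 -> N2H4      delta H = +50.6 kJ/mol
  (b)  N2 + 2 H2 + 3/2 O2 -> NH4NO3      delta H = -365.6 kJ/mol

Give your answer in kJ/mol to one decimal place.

delta H = -416.2 kJ/mol

(a) reversed (reverse to put N2H4 on the reactant side): -50.6 kJ/mol
(b) as written (NH4NO3 already on the product side): -365.6 kJ/mol
delta H = (-50.6) + (-365.6) = -416.2 kJ/mol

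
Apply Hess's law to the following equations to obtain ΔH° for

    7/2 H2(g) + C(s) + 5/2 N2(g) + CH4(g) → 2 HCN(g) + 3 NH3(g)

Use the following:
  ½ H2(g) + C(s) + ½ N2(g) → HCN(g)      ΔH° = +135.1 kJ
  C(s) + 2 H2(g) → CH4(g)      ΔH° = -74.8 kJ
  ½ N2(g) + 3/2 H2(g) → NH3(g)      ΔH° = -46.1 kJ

equation 1 × 2: (2)·(+135.1) = +270.2 kJ
equation 2 reversed: +74.8 kJ
equation 3 × 3: (3)·(-46.1) = -138.3 kJ
Summing the manipulated equations, ΔH° = (2)·(+135.1) + (-1)·(-74.8) + (3)·(-46.1) = 206.7 kJ

ΔH° = 206.7 kJ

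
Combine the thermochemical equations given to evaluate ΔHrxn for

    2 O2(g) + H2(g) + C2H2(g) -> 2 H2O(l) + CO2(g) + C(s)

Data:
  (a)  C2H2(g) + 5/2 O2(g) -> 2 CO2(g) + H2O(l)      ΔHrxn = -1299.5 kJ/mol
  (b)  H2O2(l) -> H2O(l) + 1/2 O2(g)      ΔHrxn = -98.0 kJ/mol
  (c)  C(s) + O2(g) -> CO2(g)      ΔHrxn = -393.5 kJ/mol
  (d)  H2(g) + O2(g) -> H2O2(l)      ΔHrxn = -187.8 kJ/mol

ΔHrxn = -1191.8 kJ/mol

(a) as written (C2H2(g) already on the reactant side): -1299.5 kJ/mol
(b) as written: -98.0 kJ/mol
(c) reversed (reverse to put C(s) on the product side): +393.5 kJ/mol
(d) as written (H2(g) already on the reactant side): -187.8 kJ/mol
ΔHrxn = (1)·(-1299.5) + (1)·(-98.0) + (-1)·(-393.5) + (1)·(-187.8) = -1191.8 kJ/mol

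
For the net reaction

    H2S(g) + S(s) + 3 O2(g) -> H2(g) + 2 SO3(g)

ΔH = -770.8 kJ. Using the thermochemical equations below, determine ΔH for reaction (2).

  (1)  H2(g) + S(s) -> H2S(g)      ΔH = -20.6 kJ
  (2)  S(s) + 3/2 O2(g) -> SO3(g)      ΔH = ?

ΔH = -395.7 kJ

(1) reversed: +20.6 kJ
(2) × 2: contributes 2·x
-770.8 = (+20.6) + 2·x
x = (-770.8 − (+20.6)) / (2) = -395.7 kJ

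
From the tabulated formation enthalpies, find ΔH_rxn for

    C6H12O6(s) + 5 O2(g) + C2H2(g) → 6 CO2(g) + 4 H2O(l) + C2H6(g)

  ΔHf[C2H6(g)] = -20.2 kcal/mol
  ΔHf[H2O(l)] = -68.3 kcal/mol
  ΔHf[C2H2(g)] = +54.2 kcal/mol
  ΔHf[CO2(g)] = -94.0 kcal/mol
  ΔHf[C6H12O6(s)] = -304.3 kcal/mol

ΔH_rxn = -607.3 kcal/mol

Products: 6·(-94.0) + 4·(-68.3) + 1·(-20.2) = -857.4
Reactants: 1·(-304.3) + 5·(+0.0) + 1·(+54.2) = -250.1
ΔH_rxn = (-857.4) − (-250.1) = -607.3 kcal/mol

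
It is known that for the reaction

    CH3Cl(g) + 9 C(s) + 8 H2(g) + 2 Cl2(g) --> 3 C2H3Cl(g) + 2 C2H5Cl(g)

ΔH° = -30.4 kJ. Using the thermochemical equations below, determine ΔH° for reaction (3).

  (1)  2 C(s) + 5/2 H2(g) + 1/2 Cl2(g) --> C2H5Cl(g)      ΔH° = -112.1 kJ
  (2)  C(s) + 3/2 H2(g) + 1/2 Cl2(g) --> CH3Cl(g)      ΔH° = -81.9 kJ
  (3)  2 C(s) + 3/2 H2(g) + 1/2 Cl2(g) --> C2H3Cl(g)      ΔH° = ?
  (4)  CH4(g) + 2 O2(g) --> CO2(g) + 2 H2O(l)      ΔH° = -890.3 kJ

ΔH° = 37.3 kJ

(1) × 2: (2)·(-112.1) = -224.2 kJ
(2) reversed: +81.9 kJ
(3) × 3: contributes 3·x
(4): not needed.
-30.4 = (-224.2) + (+81.9) + 3·x
x = (-30.4 − (-142.3)) / (3) = 37.3 kJ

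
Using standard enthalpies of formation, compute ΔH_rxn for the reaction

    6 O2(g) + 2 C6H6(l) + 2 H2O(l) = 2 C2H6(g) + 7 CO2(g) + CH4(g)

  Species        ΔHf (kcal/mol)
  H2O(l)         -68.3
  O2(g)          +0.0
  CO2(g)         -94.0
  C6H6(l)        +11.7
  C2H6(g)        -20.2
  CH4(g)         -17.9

Products: 2·(-20.2) + 7·(-94.0) + 1·(-17.9) = -716.3
Reactants: 6·(+0.0) + 2·(+11.7) + 2·(-68.3) = -113.2
ΔH_rxn = (-716.3) − (-113.2) = -603.1 kcal/mol

ΔH_rxn = -603.1 kcal/mol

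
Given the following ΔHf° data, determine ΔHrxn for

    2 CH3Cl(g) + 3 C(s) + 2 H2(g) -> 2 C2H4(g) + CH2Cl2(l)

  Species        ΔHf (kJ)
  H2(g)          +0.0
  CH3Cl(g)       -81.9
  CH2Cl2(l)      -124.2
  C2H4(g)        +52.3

Products: 2·(+52.3) + 1·(-124.2) = -19.6
Reactants: 2·(-81.9) + 3·(+0.0) + 2·(+0.0) = -163.8
ΔHrxn = (-19.6) − (-163.8) = 144.2 kJ

ΔHrxn = 144.2 kJ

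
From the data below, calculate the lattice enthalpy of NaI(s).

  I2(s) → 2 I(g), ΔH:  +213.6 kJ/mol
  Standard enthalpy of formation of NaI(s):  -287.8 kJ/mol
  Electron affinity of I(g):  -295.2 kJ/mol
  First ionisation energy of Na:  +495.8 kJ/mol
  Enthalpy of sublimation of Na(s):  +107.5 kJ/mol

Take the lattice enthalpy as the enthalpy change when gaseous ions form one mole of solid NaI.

ΔHf° = 1·ΔHsub + 1·(ΣIE) + 1/2·D(I2) + 1·EA + U
-287.8 = 1·(+107.5) + 1·(+495.8) + 1/2·(+213.6) + 1·(-295.2) + U
U = -287.8 − (+414.9) = -702.7 kJ/mol

U = -702.7 kJ/mol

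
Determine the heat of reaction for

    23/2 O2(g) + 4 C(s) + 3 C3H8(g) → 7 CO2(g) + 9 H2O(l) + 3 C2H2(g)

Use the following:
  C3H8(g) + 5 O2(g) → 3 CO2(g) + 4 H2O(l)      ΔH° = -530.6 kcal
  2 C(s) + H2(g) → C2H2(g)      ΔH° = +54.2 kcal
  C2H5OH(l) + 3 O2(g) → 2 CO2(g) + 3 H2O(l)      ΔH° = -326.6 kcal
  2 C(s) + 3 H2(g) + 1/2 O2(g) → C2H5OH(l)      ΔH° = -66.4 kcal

ΔH° = -1036.2 kcal

equation 1 × 3 (scale by 3 for the 3 C3H8(g)): (3)·(-530.6) = -1591.8 kcal
equation 2 × 3 (scale by 3 for the 3 C2H2(g)): (3)·(+54.2) = +162.6 kcal
equation 3 reversed: +326.6 kcal
equation 4 reversed: +66.4 kcal
Summing the manipulated equations, ΔH° = (-1591.8) + (+162.6) + (+326.6) + (+66.4) = -1036.2 kcal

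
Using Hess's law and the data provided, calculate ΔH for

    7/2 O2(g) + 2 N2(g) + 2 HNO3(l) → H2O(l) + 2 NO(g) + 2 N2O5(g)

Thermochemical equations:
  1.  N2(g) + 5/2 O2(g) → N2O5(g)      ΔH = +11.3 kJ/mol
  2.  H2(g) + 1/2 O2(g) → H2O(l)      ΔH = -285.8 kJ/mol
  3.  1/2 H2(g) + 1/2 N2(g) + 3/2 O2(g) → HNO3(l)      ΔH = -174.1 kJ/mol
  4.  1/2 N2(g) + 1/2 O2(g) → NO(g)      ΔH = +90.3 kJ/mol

eq. 1 × 2 (×2 to match 2 N2O5(g) in the target): (2)·(+11.3) = +22.6 kJ/mol
eq. 2 as written (H2O(l) already on the product side): -285.8 kJ/mol
eq. 3 reversed and × 2 (HNO3(l) must end up as a reactant; ×2 to match 2 HNO3(l) in the target): (-2)·(-174.1) = +348.2 kJ/mol
eq. 4 × 2 (×2 to match 2 NO(g) in the target): (2)·(+90.3) = +180.6 kJ/mol
ΔH = (2)·(+11.3) + (1)·(-285.8) + (-2)·(-174.1) + (2)·(+90.3) = 265.6 kJ/mol

ΔH = 265.6 kJ/mol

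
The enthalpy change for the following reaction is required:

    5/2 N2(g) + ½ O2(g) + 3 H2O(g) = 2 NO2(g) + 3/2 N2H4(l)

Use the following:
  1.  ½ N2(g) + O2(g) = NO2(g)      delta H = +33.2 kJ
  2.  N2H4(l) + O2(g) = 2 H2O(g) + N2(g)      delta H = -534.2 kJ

eq. 1 × 2: (2)·(+33.2) = +66.4 kJ
eq. 2 reversed and × 3/2: (-3/2)·(-534.2) = +801.3 kJ
delta H = (+66.4) + (+801.3) = 867.7 kJ

delta H = 867.7 kJ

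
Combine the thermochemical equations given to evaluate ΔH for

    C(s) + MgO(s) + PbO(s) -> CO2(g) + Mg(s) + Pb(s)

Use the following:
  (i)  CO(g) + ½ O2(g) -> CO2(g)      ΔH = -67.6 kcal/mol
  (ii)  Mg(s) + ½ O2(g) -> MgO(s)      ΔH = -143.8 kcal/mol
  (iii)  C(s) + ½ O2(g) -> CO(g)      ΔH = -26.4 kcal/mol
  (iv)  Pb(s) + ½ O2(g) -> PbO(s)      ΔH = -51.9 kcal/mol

ΔH = 101.7 kcal/mol

(i) as written (CO2(g) already on the product side): -67.6 kcal/mol
(ii) reversed (reverse to put MgO(s) on the reactant side): +143.8 kcal/mol
(iii) as written (C(s) already on the reactant side): -26.4 kcal/mol
(iv) reversed (reverse to put PbO(s) on the reactant side): +51.9 kcal/mol
ΔH = (-67.6) + (+143.8) + (-26.4) + (+51.9) = 101.7 kcal/mol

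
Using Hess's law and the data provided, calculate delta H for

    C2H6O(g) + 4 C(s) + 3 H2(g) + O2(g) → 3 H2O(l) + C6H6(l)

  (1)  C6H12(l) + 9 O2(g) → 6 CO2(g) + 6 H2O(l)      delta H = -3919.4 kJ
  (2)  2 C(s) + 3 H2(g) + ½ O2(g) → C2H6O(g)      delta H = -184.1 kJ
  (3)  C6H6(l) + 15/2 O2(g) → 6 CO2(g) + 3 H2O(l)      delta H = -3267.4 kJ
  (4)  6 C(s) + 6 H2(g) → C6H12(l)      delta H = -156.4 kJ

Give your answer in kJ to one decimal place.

(1) as written: -3919.4 kJ
(2) reversed (C2H6O(g) must end up as a reactant): +184.1 kJ
(3) reversed (reverse to put C6H6(l) on the product side): +3267.4 kJ
(4) as written: -156.4 kJ
delta H = (1)·(-3919.4) + (-1)·(-184.1) + (-1)·(-3267.4) + (1)·(-156.4) = -624.3 kJ

delta H = -624.3 kJ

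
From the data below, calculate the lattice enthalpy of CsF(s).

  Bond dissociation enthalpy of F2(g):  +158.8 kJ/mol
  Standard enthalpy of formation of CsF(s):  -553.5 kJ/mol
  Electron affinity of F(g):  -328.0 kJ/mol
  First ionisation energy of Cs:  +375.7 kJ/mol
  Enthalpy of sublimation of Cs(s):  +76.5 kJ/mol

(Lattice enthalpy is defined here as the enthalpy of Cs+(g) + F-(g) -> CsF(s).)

ΔHf° = 1·ΔHsub + 1·(ΣIE) + 1/2·D(F2) + 1·EA + U
-553.5 = 1·(+76.5) + 1·(+375.7) + 1/2·(+158.8) + 1·(-328.0) + U
U = -553.5 − (+203.6) = -757.1 kJ/mol

U = -757.1 kJ/mol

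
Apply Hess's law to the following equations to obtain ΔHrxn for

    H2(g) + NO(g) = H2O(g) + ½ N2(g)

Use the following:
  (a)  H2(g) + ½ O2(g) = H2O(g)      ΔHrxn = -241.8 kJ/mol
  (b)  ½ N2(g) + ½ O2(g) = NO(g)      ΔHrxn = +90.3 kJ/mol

(a) as written: -241.8 kJ/mol
(b) reversed: -90.3 kJ/mol
By Hess's law, ΔHrxn = (1)·(-241.8) + (-1)·(+90.3) = -332.1 kJ/mol

ΔHrxn = -332.1 kJ/mol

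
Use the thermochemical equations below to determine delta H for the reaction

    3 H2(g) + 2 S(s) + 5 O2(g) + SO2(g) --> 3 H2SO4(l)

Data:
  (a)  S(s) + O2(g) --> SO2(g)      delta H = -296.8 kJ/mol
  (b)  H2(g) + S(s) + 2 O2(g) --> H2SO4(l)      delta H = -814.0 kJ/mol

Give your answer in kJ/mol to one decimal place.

delta H = -2145.2 kJ/mol

(a) reversed: +296.8 kJ/mol
(b) × 3: (3)·(-814.0) = -2442.0 kJ/mol
delta H = (+296.8) + (-2442.0) = -2145.2 kJ/mol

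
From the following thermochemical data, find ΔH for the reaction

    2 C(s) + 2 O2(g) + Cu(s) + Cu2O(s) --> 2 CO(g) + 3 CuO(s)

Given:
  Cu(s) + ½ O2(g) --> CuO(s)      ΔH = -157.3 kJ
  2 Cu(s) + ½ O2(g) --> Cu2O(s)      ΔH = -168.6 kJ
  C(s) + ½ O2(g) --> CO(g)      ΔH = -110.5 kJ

equation 1 × 3: (3)·(-157.3) = -471.9 kJ
equation 2 reversed: +168.6 kJ
equation 3 × 2: (2)·(-110.5) = -221.0 kJ
ΔH = (3)·(-157.3) + (-1)·(-168.6) + (2)·(-110.5) = -524.3 kJ

ΔH = -524.3 kJ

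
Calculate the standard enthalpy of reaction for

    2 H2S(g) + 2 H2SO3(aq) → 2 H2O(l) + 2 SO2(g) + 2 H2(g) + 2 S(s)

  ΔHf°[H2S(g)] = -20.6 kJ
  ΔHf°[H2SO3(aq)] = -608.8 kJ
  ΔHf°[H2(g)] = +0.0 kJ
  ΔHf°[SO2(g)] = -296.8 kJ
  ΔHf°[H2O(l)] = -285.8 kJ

ΔH_rxn = 93.6 kJ

Products: 2·(-285.8) + 2·(-296.8) + 2·(+0.0) + 2·(+0.0) = -1165.2
Reactants: 2·(-20.6) + 2·(-608.8) = -1258.8
ΔH_rxn = (-1165.2) − (-1258.8) = 93.6 kJ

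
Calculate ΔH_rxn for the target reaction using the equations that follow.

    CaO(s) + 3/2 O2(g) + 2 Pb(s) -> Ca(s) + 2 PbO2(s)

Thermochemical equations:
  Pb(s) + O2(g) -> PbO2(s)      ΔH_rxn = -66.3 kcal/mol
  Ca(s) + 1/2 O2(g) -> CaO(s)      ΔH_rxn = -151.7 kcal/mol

equation 1 × 2 (×2 to match 2 PbO2(s) in the target): (2)·(-66.3) = -132.6 kcal/mol
equation 2 reversed (reverse to put CaO(s) on the reactant side): +151.7 kcal/mol
Summing the manipulated equations, ΔH_rxn = (-132.6) + (+151.7) = 19.1 kcal/mol

ΔH_rxn = 19.1 kcal/mol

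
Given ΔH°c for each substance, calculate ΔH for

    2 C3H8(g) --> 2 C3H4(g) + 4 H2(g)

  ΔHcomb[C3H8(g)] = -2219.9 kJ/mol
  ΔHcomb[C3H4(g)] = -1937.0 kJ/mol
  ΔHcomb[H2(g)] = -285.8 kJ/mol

ΔH = 577.4 kJ/mol

With combustion enthalpies, reactants minus products:
= [2·(-2219.9)] − [2·(-1937.0) + 4·(-285.8)]
= 577.4 kJ/mol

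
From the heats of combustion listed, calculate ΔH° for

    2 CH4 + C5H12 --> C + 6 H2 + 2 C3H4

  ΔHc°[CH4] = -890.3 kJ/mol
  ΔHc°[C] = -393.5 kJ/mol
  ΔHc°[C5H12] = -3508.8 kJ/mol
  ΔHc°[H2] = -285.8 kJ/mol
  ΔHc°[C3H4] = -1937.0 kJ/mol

ΔH° = 692.9 kJ/mol

With combustion enthalpies, reactants minus products:
= [2·(-890.3) + 1·(-3508.8)] − [1·(-393.5) + 6·(-285.8) + 2·(-1937.0)]
= 692.9 kJ/mol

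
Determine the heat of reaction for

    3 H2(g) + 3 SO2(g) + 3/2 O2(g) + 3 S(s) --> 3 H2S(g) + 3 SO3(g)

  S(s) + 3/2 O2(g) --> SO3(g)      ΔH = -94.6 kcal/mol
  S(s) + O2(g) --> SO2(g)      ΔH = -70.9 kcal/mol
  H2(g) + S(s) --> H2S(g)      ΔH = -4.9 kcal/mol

ΔH = -85.8 kcal/mol

equation 1 × 3 (×3 to match 3 SO3(g) in the target): (3)·(-94.6) = -283.8 kcal/mol
equation 2 reversed and × 3 (reverse to put SO2(g) on the reactant side; scale by 3 for the 3 SO2(g)): (-3)·(-70.9) = +212.7 kcal/mol
equation 3 × 3 (scale by 3 for the 3 H2S(g)): (3)·(-4.9) = -14.7 kcal/mol
By Hess's law, ΔH = (3)·(-94.6) + (-3)·(-70.9) + (3)·(-4.9) = -85.8 kcal/mol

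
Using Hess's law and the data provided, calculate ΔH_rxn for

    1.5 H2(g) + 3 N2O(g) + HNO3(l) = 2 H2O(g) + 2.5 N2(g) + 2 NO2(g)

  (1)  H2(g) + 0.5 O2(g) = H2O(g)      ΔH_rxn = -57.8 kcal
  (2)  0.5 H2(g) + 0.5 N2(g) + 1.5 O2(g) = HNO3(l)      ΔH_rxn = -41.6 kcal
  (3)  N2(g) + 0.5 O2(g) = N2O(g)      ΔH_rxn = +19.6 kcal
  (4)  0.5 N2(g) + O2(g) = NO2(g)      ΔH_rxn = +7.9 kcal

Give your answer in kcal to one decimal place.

ΔH_rxn = -117.0 kcal

(1) × 2 (×2 to match 2 H2O(g) in the target): (2)·(-57.8) = -115.6 kcal
(2) reversed (reverse to put HNO3(l) on the reactant side): +41.6 kcal
(3) reversed and × 3 (N2O(g) must end up as a reactant; scale by 3 for the 3 N2O(g)): (-3)·(+19.6) = -58.8 kcal
(4) × 2 (×2 to match 2 NO2(g) in the target): (2)·(+7.9) = +15.8 kcal
By Hess's law, ΔH_rxn = (2)·(-57.8) + (-1)·(-41.6) + (-3)·(+19.6) + (2)·(+7.9) = -117.0 kcal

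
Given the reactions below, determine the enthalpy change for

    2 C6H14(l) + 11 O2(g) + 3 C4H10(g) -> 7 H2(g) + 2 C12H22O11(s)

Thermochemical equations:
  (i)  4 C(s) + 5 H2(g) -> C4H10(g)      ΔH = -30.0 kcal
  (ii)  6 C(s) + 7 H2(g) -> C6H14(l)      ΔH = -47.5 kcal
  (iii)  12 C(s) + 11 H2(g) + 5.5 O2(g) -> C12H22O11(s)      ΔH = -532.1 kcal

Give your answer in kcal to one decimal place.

(i) reversed and × 3: (-3)·(-30.0) = +90.0 kcal
(ii) reversed and × 2: (-2)·(-47.5) = +95.0 kcal
(iii) × 2: (2)·(-532.1) = -1064.2 kcal
ΔH = (-3)·(-30.0) + (-2)·(-47.5) + (2)·(-532.1) = -879.2 kcal

ΔH = -879.2 kcal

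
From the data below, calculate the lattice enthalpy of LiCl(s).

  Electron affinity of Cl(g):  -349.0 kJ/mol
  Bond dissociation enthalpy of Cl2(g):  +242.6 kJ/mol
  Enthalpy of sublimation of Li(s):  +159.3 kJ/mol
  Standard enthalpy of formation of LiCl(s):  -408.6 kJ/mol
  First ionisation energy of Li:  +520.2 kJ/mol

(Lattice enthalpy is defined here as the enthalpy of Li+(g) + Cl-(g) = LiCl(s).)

U = -860.4 kJ/mol

ΔHf° = 1·ΔHsub + 1·(ΣIE) + 1/2·D(Cl2) + 1·EA + U
-408.6 = 1·(+159.3) + 1·(+520.2) + 1/2·(+242.6) + 1·(-349.0) + U
U = -408.6 − (+451.8) = -860.4 kJ/mol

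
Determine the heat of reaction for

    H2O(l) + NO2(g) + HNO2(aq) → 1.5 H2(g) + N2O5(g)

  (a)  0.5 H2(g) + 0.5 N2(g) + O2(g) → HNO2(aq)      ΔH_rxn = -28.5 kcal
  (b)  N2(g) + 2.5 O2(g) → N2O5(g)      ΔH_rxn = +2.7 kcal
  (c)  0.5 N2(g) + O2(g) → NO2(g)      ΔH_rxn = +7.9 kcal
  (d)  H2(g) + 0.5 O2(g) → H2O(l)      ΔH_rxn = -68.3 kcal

ΔH_rxn = 91.6 kcal

(a) reversed: +28.5 kcal
(b) as written: +2.7 kcal
(c) reversed: -7.9 kcal
(d) reversed: +68.3 kcal
ΔH_rxn = (-1)·(-28.5) + (1)·(+2.7) + (-1)·(+7.9) + (-1)·(-68.3) = 91.6 kcal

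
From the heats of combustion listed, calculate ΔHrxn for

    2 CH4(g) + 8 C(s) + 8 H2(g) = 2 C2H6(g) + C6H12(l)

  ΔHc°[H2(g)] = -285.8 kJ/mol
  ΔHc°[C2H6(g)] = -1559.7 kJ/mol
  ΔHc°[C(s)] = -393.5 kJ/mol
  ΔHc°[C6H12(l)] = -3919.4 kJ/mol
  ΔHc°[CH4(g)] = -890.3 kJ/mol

ΔHrxn = -176.2 kJ/mol

Using ΔH = Σ nΔHc°(reactants) − Σ nΔHc°(products):
= [2·(-890.3) + 8·(-393.5) + 8·(-285.8)] − [2·(-1559.7) + 1·(-3919.4)]
= -176.2 kJ/mol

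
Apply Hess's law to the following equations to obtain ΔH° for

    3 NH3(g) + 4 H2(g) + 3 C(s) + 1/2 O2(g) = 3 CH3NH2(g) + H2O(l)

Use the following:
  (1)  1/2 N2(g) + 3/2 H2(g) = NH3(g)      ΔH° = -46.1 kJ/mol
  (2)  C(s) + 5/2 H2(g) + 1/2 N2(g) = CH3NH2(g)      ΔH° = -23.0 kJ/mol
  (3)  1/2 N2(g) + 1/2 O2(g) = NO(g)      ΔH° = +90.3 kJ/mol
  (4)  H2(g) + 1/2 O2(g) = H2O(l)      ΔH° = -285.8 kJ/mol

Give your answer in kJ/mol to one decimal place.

ΔH° = -216.5 kJ/mol

(1) reversed and × 3: (-3)·(-46.1) = +138.3 kJ/mol
(2) × 3: (3)·(-23.0) = -69.0 kJ/mol
(3): not needed.
(4) as written: -285.8 kJ/mol
ΔH° = (-3)·(-46.1) + (3)·(-23.0) + (1)·(-285.8) = -216.5 kJ/mol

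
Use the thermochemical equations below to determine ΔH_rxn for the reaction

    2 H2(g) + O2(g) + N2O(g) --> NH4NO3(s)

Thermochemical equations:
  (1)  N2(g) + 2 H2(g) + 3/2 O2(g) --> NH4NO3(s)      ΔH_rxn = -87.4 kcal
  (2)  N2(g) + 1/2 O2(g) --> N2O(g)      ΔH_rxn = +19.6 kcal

(1) as written: -87.4 kcal
(2) reversed: -19.6 kcal
By Hess's law, ΔH_rxn = (1)·(-87.4) + (-1)·(+19.6) = -107.0 kcal

ΔH_rxn = -107.0 kcal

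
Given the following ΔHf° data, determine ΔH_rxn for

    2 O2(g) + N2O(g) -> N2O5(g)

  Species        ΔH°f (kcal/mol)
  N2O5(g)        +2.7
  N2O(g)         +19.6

Products: 1·(+2.7) = +2.7
Reactants: 2·(+0.0) + 1·(+19.6) = +19.6
ΔH_rxn = (+2.7) − (+19.6) = -16.9 kcal/mol

ΔH_rxn = -16.9 kcal/mol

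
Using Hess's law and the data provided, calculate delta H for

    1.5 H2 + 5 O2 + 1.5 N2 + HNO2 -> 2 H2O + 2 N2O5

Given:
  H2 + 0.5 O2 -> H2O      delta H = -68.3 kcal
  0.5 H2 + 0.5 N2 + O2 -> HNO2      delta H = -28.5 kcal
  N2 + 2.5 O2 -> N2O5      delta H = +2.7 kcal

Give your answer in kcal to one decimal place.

delta H = -102.7 kcal

equation 1 × 2 (scale by 2 for the 2 H2O): (2)·(-68.3) = -136.6 kcal
equation 2 reversed (reverse to put HNO2 on the reactant side): +28.5 kcal
equation 3 × 2 (×2 to match 2 N2O5 in the target): (2)·(+2.7) = +5.4 kcal
delta H = (-136.6) + (+28.5) + (+5.4) = -102.7 kcal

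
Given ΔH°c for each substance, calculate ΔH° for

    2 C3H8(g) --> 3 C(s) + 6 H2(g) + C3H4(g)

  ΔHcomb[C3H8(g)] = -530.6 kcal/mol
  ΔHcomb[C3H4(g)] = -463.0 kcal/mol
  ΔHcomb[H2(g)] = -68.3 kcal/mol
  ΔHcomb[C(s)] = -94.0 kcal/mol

ΔH° = 93.6 kcal/mol

Using ΔH = Σ nΔHc°(reactants) − Σ nΔHc°(products):
= [2·(-530.6)] − [3·(-94.0) + 6·(-68.3) + 1·(-463.0)]
= 93.6 kcal/mol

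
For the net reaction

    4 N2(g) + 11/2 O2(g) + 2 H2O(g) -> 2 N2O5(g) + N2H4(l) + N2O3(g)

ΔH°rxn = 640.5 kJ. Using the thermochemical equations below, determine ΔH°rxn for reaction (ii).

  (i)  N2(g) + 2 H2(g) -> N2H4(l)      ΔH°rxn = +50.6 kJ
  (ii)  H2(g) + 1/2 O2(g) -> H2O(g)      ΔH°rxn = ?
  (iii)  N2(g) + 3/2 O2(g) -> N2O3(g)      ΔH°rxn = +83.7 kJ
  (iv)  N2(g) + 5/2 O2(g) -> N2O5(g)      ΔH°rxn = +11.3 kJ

(i) as written (N2H4(l) already on the product side): +50.6 kJ
(ii) reversed and × 2 (H2O(g) must end up as a reactant; ×2 to match 2 H2O(g) in the target): contributes −2·x
(iii) as written (N2O3(g) already on the product side): +83.7 kJ
(iv) × 2 (scale by 2 for the 2 N2O5(g)): (2)·(+11.3) = +22.6 kJ
+640.5 = (+50.6) + (+83.7) + (+22.6) − 2·x
x = (+640.5 − (+156.9)) / (-2) = -241.8 kJ

ΔH°rxn = -241.8 kJ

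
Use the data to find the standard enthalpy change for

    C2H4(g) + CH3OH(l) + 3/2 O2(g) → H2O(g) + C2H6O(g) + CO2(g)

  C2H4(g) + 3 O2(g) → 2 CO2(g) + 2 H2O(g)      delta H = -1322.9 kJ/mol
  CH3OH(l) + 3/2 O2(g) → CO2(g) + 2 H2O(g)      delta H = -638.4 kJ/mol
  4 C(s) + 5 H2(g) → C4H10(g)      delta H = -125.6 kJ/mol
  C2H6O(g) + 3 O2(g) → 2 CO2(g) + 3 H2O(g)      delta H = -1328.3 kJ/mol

equation 1 as written: -1322.9 kJ/mol
equation 2 as written: -638.4 kJ/mol
equation 3: not needed.
equation 4 reversed: +1328.3 kJ/mol
By Hess's law, delta H = (1)·(-1322.9) + (1)·(-638.4) + (-1)·(-1328.3) = -633.0 kJ/mol

delta H = -633.0 kJ/mol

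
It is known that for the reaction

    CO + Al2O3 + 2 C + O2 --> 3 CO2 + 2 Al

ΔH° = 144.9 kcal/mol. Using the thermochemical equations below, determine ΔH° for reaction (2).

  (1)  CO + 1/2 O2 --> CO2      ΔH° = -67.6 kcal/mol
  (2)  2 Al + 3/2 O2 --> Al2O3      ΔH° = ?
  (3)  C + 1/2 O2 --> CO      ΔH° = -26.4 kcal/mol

ΔH° = -400.5 kcal/mol

(1) × 3: (3)·(-67.6) = -202.8 kcal/mol
(2) reversed: contributes −x
(3) × 2: (2)·(-26.4) = -52.8 kcal/mol
+144.9 = (-202.8) + (-52.8) − x
x = (+144.9 − (-255.6)) / (-1) = -400.5 kcal/mol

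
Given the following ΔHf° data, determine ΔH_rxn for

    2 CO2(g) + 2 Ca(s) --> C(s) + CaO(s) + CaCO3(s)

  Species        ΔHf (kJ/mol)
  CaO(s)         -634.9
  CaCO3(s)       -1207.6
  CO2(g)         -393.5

Products: 1·(+0.0) + 1·(-634.9) + 1·(-1207.6) = -1842.5
Reactants: 2·(-393.5) + 2·(+0.0) = -787.0
ΔH_rxn = (-1842.5) − (-787.0) = -1055.5 kJ/mol

ΔH_rxn = -1055.5 kJ/mol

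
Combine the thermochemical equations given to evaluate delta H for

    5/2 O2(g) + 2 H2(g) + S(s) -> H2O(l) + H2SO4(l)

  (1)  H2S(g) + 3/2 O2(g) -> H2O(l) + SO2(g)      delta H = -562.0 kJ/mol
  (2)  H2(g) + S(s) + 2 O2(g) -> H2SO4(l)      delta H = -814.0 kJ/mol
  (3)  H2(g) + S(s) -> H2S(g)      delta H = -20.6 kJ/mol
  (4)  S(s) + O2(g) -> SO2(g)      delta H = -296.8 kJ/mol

(1) as written: -562.0 kJ/mol
(2) as written: -814.0 kJ/mol
(3) as written: -20.6 kJ/mol
(4) reversed: +296.8 kJ/mol
delta H = (-562.0) + (-814.0) + (-20.6) + (+296.8) = -1099.8 kJ/mol

delta H = -1099.8 kJ/mol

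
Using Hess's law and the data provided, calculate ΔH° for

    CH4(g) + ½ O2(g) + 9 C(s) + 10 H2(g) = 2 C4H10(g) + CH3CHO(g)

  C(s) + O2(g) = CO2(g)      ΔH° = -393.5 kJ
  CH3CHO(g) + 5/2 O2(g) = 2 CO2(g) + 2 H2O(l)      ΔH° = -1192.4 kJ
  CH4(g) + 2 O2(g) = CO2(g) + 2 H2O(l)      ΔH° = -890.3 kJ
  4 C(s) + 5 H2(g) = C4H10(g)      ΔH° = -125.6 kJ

equation 1 as written: -393.5 kJ
equation 2 reversed: +1192.4 kJ
equation 3 as written: -890.3 kJ
equation 4 × 2: (2)·(-125.6) = -251.2 kJ
Summing the manipulated equations, ΔH° = (1)·(-393.5) + (-1)·(-1192.4) + (1)·(-890.3) + (2)·(-125.6) = -342.6 kJ

ΔH° = -342.6 kJ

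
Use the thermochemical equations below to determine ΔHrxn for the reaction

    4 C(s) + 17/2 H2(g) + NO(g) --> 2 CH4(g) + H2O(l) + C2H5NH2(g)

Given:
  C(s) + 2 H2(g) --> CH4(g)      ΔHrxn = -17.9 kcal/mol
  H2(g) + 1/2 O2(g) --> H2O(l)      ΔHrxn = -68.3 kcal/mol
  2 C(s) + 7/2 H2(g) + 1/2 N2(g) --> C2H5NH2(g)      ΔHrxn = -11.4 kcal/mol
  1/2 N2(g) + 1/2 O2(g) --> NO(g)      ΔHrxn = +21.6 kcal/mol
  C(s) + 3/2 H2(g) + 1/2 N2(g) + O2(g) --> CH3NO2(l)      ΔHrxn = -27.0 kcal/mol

ΔHrxn = -137.1 kcal/mol

equation 1 × 2: (2)·(-17.9) = -35.8 kcal/mol
equation 2 as written: -68.3 kcal/mol
equation 3 as written: -11.4 kcal/mol
equation 4 reversed: -21.6 kcal/mol
equation 5: not needed.
Summing the manipulated equations, ΔHrxn = (2)·(-17.9) + (1)·(-68.3) + (1)·(-11.4) + (-1)·(+21.6) = -137.1 kcal/mol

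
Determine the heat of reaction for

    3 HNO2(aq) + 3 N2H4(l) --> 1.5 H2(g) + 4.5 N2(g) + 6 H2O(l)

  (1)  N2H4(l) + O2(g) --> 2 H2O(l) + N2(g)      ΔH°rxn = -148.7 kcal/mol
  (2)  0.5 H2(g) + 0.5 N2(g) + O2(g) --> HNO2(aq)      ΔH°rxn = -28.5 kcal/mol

(1) × 3 (×3 to match 3 N2H4(l) in the target): (3)·(-148.7) = -446.1 kcal/mol
(2) reversed and × 3 (HNO2(aq) must end up as a reactant; scale by 3 for the 3 HNO2(aq)): (-3)·(-28.5) = +85.5 kcal/mol
Combining the equations, ΔH°rxn = (-446.1) + (+85.5) = -360.6 kcal/mol

ΔH°rxn = -360.6 kcal/mol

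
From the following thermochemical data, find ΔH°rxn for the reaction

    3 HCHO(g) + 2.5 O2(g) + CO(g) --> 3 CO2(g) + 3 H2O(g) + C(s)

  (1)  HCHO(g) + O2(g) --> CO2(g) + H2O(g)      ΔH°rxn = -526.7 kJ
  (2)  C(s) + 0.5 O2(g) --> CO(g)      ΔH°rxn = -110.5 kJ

ΔH°rxn = -1469.6 kJ

(1) × 3: (3)·(-526.7) = -1580.1 kJ
(2) reversed: +110.5 kJ
ΔH°rxn = (3)·(-526.7) + (-1)·(-110.5) = -1469.6 kJ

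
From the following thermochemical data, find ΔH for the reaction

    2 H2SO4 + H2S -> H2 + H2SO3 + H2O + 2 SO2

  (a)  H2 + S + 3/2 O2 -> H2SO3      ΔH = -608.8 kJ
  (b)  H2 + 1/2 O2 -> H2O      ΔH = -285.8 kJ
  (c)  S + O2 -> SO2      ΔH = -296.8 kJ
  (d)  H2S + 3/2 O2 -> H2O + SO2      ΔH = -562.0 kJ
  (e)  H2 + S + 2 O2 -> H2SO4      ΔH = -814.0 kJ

(a) as written: -608.8 kJ
(b): not needed.
(c) as written: -296.8 kJ
(d) as written: -562.0 kJ
(e) reversed and × 2: (-2)·(-814.0) = +1628.0 kJ
By Hess's law, ΔH = (-608.8) + (-296.8) + (-562.0) + (+1628.0) = 160.4 kJ

ΔH = 160.4 kJ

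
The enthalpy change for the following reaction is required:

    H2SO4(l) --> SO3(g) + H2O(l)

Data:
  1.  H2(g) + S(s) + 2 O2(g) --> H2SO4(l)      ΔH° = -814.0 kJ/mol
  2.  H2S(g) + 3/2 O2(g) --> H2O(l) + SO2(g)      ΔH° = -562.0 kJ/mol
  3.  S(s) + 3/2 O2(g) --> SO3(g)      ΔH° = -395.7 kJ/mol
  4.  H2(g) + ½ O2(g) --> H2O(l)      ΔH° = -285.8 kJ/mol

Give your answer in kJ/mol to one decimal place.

eq. 1 reversed: +814.0 kJ/mol
eq. 2: not needed.
eq. 3 as written: -395.7 kJ/mol
eq. 4 as written: -285.8 kJ/mol
By Hess's law, ΔH° = (+814.0) + (-395.7) + (-285.8) = 132.5 kJ/mol

ΔH° = 132.5 kJ/mol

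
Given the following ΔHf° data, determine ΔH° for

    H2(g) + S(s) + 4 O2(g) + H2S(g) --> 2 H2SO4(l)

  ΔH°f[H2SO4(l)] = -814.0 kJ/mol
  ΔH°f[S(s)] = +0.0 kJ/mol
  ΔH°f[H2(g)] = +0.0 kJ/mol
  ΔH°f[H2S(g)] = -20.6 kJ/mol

ΔH°rxn = Σ nΔHf°(products) − Σ nΔHf°(reactants).
Products: 2·(-814.0) = -1628.0
Reactants: 1·(+0.0) + 1·(+0.0) + 4·(+0.0) + 1·(-20.6) = -20.6
ΔH° = (-1628.0) − (-20.6) = -1607.4 kJ/mol

ΔH° = -1607.4 kJ/mol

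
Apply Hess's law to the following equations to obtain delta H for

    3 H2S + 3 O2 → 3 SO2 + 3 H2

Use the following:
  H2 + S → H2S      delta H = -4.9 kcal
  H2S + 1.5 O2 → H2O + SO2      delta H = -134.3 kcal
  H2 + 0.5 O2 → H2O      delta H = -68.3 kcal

equation 1: not needed (S appears nowhere else).
equation 2 × 3 (×3 to match 3 SO2 in the target): (3)·(-134.3) = -402.9 kcal
equation 3 reversed and × 3: (-3)·(-68.3) = +204.9 kcal
delta H = (-402.9) + (+204.9) = -198.0 kcal

delta H = -198.0 kcal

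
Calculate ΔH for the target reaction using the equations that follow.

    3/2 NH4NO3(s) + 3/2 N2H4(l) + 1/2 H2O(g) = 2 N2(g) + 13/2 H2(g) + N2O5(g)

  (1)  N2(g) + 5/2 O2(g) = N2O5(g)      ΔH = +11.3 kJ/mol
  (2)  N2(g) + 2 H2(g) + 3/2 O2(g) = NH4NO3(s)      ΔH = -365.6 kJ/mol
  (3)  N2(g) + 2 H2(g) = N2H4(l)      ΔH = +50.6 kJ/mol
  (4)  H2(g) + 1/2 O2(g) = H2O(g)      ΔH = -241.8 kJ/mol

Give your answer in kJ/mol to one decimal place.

ΔH = 604.7 kJ/mol

(1) as written: +11.3 kJ/mol
(2) reversed and × 3/2: (-3/2)·(-365.6) = +548.4 kJ/mol
(3) reversed and × 3/2: (-3/2)·(+50.6) = -75.9 kJ/mol
(4) reversed and × 1/2: (-1/2)·(-241.8) = +120.9 kJ/mol
ΔH = (1)·(+11.3) + (-3/2)·(-365.6) + (-3/2)·(+50.6) + (-1/2)·(-241.8) = 604.7 kJ/mol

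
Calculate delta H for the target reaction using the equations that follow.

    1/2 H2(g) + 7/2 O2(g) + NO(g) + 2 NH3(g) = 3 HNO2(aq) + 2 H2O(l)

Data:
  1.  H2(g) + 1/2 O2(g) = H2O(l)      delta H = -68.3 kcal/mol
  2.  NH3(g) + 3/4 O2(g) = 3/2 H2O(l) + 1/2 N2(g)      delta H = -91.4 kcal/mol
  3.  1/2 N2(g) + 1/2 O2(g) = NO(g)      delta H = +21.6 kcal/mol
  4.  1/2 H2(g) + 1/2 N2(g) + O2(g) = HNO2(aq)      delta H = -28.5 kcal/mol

eq. 1 reversed: +68.3 kcal/mol
eq. 2 × 2 (scale by 2 for the 2 NH3(g)): (2)·(-91.4) = -182.8 kcal/mol
eq. 3 reversed (reverse to put NO(g) on the reactant side): -21.6 kcal/mol
eq. 4 × 3 (scale by 3 for the 3 HNO2(aq)): (3)·(-28.5) = -85.5 kcal/mol
delta H = (-1)·(-68.3) + (2)·(-91.4) + (-1)·(+21.6) + (3)·(-28.5) = -221.6 kcal/mol

delta H = -221.6 kcal/mol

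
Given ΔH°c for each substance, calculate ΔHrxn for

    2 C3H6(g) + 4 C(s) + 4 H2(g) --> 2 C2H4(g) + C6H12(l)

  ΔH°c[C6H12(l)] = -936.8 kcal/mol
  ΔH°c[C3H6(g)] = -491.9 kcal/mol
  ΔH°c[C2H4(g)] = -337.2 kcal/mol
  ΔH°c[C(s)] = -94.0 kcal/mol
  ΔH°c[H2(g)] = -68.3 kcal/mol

With combustion enthalpies, reactants minus products:
= [2·(-491.9) + 4·(-94.0) + 4·(-68.3)] − [2·(-337.2) + 1·(-936.8)]
= -21.8 kcal/mol

ΔHrxn = -21.8 kcal/mol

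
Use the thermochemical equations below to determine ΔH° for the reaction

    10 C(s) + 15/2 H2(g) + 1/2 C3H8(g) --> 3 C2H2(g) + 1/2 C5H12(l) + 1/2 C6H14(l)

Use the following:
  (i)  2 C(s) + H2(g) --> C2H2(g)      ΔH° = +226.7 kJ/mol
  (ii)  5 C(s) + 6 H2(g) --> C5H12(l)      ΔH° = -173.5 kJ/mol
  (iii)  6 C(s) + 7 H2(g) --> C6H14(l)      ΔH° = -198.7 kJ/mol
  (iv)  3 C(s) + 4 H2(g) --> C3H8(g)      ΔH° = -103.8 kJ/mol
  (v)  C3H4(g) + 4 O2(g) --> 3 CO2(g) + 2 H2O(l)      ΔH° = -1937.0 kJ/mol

(i) × 3 (scale by 3 for the 3 C2H2(g)): (3)·(+226.7) = +680.1 kJ/mol
(ii) × 1/2 (scale by 1/2 for the 1/2 C5H12(l)): (1/2)·(-173.5) = -86.75 kJ/mol
(iii) × 1/2 (scale by 1/2 for the 1/2 C6H14(l)): (1/2)·(-198.7) = -99.35 kJ/mol
(iv) reversed and × 1/2 (reverse to put C3H8(g) on the reactant side; scale by 1/2 for the 1/2 C3H8(g)): (-1/2)·(-103.8) = +51.9 kJ/mol
(v): not needed (H2O(l) appears nowhere else).
Combining the equations, ΔH° = (+680.1) + (-86.75) + (-99.35) + (+51.9) = 545.9 kJ/mol

ΔH° = 545.9 kJ/mol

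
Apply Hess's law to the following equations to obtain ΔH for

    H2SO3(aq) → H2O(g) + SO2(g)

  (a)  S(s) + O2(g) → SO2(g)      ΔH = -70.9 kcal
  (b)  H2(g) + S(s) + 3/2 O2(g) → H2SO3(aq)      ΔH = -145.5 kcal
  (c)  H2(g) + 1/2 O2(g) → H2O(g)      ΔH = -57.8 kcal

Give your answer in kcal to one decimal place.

ΔH = 16.8 kcal

(a) as written (SO2(g) already on the product side): -70.9 kcal
(b) reversed (reverse to put H2SO3(aq) on the reactant side): +145.5 kcal
(c) as written (H2O(g) already on the product side): -57.8 kcal
Since enthalpy is a state function, ΔH = (-70.9) + (+145.5) + (-57.8) = 16.8 kcal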